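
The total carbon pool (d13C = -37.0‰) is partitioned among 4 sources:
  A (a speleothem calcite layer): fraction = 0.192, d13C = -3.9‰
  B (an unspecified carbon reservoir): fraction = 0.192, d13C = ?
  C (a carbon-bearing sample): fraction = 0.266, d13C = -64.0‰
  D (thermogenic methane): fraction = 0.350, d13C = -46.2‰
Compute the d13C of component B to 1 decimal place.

Isotope mass balance: δ_bulk = Σ fᵢ·δᵢ.
-37.0 = 0.192×(-3.9) + 0.192×δ_B + 0.266×(-64.0) + 0.350×(-46.2)
0.192·δ_B = -37.0 − (-33.943) = -3.057
δ_B = -3.057 / 0.192 = -15.92‰

-15.9‰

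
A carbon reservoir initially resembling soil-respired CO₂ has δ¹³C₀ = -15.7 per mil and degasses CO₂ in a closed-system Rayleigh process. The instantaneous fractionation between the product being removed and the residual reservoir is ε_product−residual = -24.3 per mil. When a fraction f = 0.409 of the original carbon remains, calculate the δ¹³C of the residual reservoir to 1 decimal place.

Rayleigh residual: δ_res = (δ₀ + 1000)·f^(α−1) − 1000
α = ε/1000 + 1 = 0.97570, so α − 1 = -0.02430
f^(α−1) = 0.409^(-0.02430) = 1.021963
δ_res = (-15.7 + 1000) × 1.021963 − 1000 = 1005.918 − 1000 = 5.92 per mil

5.9 per mil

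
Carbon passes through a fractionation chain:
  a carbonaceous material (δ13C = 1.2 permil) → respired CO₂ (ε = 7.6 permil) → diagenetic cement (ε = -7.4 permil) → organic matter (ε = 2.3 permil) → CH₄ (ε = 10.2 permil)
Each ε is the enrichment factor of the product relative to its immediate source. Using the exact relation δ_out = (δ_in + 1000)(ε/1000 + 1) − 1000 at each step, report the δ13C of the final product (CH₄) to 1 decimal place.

step 1: δ = (1.20 + 1000)·(7.6/1000 + 1) − 1000 = 8.81 permil
step 2: δ = (8.81 + 1000)·(-7.4/1000 + 1) − 1000 = 1.34 permil
step 3: δ = (1.34 + 1000)·(2.3/1000 + 1) − 1000 = 3.65 permil
step 4: δ = (3.65 + 1000)·(10.2/1000 + 1) − 1000 = 13.88 permil

13.9 permil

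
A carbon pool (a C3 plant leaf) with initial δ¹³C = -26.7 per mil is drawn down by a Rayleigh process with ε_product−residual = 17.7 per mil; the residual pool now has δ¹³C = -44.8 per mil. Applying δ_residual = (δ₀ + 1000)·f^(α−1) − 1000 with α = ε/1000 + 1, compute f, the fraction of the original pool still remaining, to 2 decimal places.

0.35

α − 1 = ε/1000 = 0.0177
(δ_res + 1000)/(δ₀ + 1000) = (-44.8 + 1000)/(-26.7 + 1000) = 955.2/973.3 = 0.981403
f = 0.981403^(1/0.0177) = exp(ln(0.981403)/0.0177) = exp(-0.01877/0.0177)
f = exp(-1.0605) = 0.3463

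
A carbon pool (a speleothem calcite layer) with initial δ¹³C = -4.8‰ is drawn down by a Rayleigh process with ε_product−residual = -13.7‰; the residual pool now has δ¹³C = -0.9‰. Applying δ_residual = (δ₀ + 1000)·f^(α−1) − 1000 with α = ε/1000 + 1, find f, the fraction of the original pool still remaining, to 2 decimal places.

α − 1 = ε/1000 = -0.0137
(δ_res + 1000)/(δ₀ + 1000) = (-0.9 + 1000)/(-4.8 + 1000) = 999.1/995.2 = 1.003919
f = 1.003919^(1/-0.0137) = exp(ln(1.003919)/-0.0137) = exp(0.00391/-0.0137)
f = exp(-0.2855) = 0.7516

0.75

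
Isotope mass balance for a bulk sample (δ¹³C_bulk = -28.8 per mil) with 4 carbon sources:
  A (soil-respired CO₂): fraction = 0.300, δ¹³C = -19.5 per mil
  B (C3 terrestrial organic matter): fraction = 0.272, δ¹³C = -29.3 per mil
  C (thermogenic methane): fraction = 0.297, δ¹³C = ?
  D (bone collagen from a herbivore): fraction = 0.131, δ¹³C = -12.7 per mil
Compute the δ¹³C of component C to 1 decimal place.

-44.8 per mil

Isotope mass balance: δ_bulk = Σ fᵢ·δᵢ.
-28.8 = 0.300×(-19.5) + 0.272×(-29.3) + 0.297×δ_C + 0.131×(-12.7)
0.297·δ_C = -28.8 − (-15.483) = -13.317
δ_C = -13.317 / 0.297 = -44.84 per mil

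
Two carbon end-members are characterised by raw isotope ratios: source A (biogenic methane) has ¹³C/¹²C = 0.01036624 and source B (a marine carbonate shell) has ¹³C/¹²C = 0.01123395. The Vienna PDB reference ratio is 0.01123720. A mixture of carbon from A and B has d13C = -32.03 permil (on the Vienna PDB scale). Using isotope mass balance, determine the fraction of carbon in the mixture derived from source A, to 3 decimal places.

δ_A = (0.01036624/0.01123720 − 1)×1000 = (0.922493 − 1)×1000 = -77.507 permil
δ_B = (0.01123395/0.01123720 − 1)×1000 = (0.999711 − 1)×1000 = -0.289 permil
f_A = (δ_mix − δ_B)/(δ_A − δ_B) = (-32.03 − (-0.289))/(-77.507 − (-0.289))
f_A = -31.741 / -77.218 = 0.4111

0.411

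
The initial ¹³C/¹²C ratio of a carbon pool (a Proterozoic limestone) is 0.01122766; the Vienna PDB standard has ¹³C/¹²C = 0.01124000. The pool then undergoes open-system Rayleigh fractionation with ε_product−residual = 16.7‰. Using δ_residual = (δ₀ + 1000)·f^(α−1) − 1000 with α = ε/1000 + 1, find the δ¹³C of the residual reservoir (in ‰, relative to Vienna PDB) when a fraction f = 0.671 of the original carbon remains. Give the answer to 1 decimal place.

δ₀ = (0.01122766/0.01124000 − 1)×1000 = (0.998902 − 1)×1000 = -1.098‰
α − 1 = ε/1000 = 0.0167
f^(α−1) = 0.671^(0.0167) = 0.993359
δ_res = (-1.098 + 1000) × 0.993359 − 1000 = 992.269 − 1000 = -7.73‰

-7.7‰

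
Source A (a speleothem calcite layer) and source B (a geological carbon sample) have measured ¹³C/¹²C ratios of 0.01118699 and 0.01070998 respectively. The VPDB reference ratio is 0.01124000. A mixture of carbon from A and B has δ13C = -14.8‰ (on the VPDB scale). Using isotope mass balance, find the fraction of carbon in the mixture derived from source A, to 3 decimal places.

0.762

δ_A = (0.01118699/0.01124000 − 1)×1000 = (0.995284 − 1)×1000 = -4.716‰
δ_B = (0.01070998/0.01124000 − 1)×1000 = (0.952845 − 1)×1000 = -47.155‰
f_A = (δ_mix − δ_B)/(δ_A − δ_B) = (-14.8 − (-47.155))/(-4.716 − (-47.155))
f_A = 32.355 / 42.439 = 0.7624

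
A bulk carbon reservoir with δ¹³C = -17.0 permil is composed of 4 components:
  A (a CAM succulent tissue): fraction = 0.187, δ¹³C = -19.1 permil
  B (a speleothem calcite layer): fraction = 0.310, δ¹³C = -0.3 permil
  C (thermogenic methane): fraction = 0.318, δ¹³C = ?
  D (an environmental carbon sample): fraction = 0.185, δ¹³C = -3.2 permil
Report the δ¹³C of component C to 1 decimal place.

Isotope mass balance: δ_bulk = Σ fᵢ·δᵢ.
-17.0 = 0.187×(-19.1) + 0.310×(-0.3) + 0.318×δ_C + 0.185×(-3.2)
0.318·δ_C = -17.0 − (-4.257) = -12.743
δ_C = -12.743 / 0.318 = -40.07 permil

-40.1 permil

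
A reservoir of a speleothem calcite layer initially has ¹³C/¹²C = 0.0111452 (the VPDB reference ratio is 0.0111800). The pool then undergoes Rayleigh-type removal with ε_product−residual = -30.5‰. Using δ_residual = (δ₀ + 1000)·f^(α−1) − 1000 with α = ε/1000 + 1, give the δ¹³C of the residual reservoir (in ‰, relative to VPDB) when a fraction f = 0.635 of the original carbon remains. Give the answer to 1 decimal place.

δ₀ = (0.0111452/0.0111800 − 1)×1000 = (0.996887 − 1)×1000 = -3.113‰
α − 1 = ε/1000 = -0.0305
f^(α−1) = 0.635^(-0.0305) = 1.013947
δ_res = (-3.113 + 1000) × 1.013947 − 1000 = 1010.791 − 1000 = 10.79‰

10.8‰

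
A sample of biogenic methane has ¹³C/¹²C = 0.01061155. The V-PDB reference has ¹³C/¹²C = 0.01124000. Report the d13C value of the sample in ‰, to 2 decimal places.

d13C = (R_sample / R_standard − 1) × 1000
R_sample / R_standard = 0.01061155 / 0.01124000 = 0.944088
d13C = (0.944088 − 1) × 1000 = -55.912‰

-55.91‰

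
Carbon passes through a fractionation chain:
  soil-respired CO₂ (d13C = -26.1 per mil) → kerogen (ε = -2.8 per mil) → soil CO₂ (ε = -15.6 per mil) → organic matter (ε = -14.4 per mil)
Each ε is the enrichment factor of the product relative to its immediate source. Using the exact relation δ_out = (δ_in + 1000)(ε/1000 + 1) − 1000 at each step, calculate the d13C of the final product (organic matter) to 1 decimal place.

step 1: δ = (-26.10 + 1000)·(-2.8/1000 + 1) − 1000 = -28.83 per mil
step 2: δ = (-28.83 + 1000)·(-15.6/1000 + 1) − 1000 = -43.98 per mil
step 3: δ = (-43.98 + 1000)·(-14.4/1000 + 1) − 1000 = -57.74 per mil

-57.7 per mil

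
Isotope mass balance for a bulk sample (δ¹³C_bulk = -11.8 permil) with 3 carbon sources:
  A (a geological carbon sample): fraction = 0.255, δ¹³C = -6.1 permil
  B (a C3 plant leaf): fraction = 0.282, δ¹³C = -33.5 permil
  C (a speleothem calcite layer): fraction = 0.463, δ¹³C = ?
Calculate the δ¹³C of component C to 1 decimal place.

-1.7 permil

Isotope mass balance: δ_bulk = Σ fᵢ·δᵢ.
-11.8 = 0.255×(-6.1) + 0.282×(-33.5) + 0.463×δ_C
0.463·δ_C = -11.8 − (-11.002) = -0.798
δ_C = -0.798 / 0.463 = -1.72 permil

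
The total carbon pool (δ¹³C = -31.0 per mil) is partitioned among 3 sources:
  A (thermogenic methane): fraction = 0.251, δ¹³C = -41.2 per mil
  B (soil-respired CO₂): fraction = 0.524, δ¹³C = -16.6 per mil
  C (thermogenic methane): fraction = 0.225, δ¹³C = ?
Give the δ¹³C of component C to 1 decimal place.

-53.2 per mil

Isotope mass balance: δ_bulk = Σ fᵢ·δᵢ.
-31.0 = 0.251×(-41.2) + 0.524×(-16.6) + 0.225×δ_C
0.225·δ_C = -31.0 − (-19.040) = -11.960
δ_C = -11.960 / 0.225 = -53.16 per mil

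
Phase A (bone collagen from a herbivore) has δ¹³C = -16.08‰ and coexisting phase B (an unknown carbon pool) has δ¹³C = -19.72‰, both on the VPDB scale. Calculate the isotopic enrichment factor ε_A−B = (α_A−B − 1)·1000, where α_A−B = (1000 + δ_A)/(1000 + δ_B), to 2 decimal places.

α_A−B = (1000 + -16.08) / (1000 + -19.72) = 983.92 / 980.28 = 1.003713
ε_A−B = (1.003713 − 1) × 1000 = 3.713‰
(The approximation ε ≈ δ_A − δ_B would give 3.64‰.)

3.71‰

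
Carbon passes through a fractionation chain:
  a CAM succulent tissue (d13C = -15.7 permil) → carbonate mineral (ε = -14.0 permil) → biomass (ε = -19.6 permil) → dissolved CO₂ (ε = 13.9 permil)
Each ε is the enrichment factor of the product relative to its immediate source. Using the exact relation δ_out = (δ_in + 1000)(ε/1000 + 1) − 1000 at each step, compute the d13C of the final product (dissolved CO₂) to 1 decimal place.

step 1: δ = (-15.70 + 1000)·(-14.0/1000 + 1) − 1000 = -29.48 permil
step 2: δ = (-29.48 + 1000)·(-19.6/1000 + 1) − 1000 = -48.50 permil
step 3: δ = (-48.50 + 1000)·(13.9/1000 + 1) − 1000 = -35.28 permil

-35.3 permil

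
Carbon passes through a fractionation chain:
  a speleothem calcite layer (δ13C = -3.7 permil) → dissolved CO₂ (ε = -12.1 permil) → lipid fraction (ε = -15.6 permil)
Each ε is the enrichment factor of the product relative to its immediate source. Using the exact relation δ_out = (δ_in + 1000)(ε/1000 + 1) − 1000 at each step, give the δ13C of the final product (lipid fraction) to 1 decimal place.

-31.1 permil

step 1: δ = (-3.70 + 1000)·(-12.1/1000 + 1) − 1000 = -15.76 permil
step 2: δ = (-15.76 + 1000)·(-15.6/1000 + 1) − 1000 = -31.11 permil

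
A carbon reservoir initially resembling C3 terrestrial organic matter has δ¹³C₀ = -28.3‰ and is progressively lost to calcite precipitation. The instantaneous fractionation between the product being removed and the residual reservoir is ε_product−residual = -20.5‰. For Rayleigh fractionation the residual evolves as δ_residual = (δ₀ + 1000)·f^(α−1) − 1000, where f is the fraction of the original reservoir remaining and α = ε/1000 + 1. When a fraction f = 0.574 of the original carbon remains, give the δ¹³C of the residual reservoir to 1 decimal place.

Rayleigh residual: δ_res = (δ₀ + 1000)·f^(α−1) − 1000
α = ε/1000 + 1 = 0.97950, so α − 1 = -0.02050
f^(α−1) = 0.574^(-0.02050) = 1.011445
δ_res = (-28.3 + 1000) × 1.011445 − 1000 = 982.821 − 1000 = -17.18‰

-17.2‰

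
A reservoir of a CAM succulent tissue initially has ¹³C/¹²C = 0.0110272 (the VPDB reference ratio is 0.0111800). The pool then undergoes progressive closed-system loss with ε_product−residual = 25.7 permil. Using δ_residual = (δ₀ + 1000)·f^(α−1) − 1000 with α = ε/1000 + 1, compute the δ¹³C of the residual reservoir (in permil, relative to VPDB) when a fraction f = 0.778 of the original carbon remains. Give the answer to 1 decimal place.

-20.0 permil

δ₀ = (0.0110272/0.0111800 − 1)×1000 = (0.986333 − 1)×1000 = -13.667 permil
α − 1 = ε/1000 = 0.0257
f^(α−1) = 0.778^(0.0257) = 0.993569
δ_res = (-13.667 + 1000) × 0.993569 − 1000 = 979.990 − 1000 = -20.01 permil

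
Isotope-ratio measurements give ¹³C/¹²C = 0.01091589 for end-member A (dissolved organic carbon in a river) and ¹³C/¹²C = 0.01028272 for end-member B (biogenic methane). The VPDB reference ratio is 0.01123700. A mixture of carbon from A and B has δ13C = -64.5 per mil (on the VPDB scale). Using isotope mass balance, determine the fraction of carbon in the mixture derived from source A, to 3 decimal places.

δ_A = (0.01091589/0.01123700 − 1)×1000 = (0.971424 − 1)×1000 = -28.576 per mil
δ_B = (0.01028272/0.01123700 − 1)×1000 = (0.915077 − 1)×1000 = -84.923 per mil
f_A = (δ_mix − δ_B)/(δ_A − δ_B) = (-64.5 − (-84.923))/(-28.576 − (-84.923))
f_A = 20.423 / 56.347 = 0.3625

0.362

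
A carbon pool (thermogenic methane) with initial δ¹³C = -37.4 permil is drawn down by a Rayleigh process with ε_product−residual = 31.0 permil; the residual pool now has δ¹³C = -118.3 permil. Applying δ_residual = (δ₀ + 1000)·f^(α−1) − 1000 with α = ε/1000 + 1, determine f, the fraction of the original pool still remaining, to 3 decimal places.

α − 1 = ε/1000 = 0.0310
(δ_res + 1000)/(δ₀ + 1000) = (-118.3 + 1000)/(-37.4 + 1000) = 881.7/962.6 = 0.915957
f = 0.915957^(1/0.0310) = exp(ln(0.915957)/0.0310) = exp(-0.08779/0.0310)
f = exp(-2.8318) = 0.0589

0.059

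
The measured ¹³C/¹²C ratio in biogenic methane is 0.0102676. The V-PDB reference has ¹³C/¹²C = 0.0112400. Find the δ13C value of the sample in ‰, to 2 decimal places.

δ13C = (R_sample / R_standard − 1) × 1000
R_sample / R_standard = 0.0102676 / 0.0112400 = 0.913488
δ13C = (0.913488 − 1) × 1000 = -86.512‰

-86.51‰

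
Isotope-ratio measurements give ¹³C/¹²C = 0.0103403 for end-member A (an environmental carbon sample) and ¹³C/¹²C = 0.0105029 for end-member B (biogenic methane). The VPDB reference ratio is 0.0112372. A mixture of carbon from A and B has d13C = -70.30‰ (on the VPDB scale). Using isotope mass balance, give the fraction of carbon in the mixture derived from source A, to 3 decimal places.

0.342

δ_A = (0.0103403/0.0112372 − 1)×1000 = (0.920185 − 1)×1000 = -79.815‰
δ_B = (0.0105029/0.0112372 − 1)×1000 = (0.934655 − 1)×1000 = -65.345‰
f_A = (δ_mix − δ_B)/(δ_A − δ_B) = (-70.30 − (-65.345))/(-79.815 − (-65.345))
f_A = -4.955 / -14.470 = 0.3424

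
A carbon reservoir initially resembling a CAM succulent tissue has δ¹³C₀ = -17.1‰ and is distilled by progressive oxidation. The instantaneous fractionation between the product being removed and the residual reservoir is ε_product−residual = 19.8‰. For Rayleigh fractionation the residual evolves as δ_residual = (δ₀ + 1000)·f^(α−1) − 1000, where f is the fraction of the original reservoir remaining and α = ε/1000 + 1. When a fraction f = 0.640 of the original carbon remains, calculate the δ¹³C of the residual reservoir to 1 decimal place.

Rayleigh residual: δ_res = (δ₀ + 1000)·f^(α−1) − 1000
α = ε/1000 + 1 = 1.01980, so α − 1 = 0.01980
f^(α−1) = 0.640^(0.01980) = 0.991202
δ_res = (-17.1 + 1000) × 0.991202 − 1000 = 974.253 − 1000 = -25.75‰

-25.7‰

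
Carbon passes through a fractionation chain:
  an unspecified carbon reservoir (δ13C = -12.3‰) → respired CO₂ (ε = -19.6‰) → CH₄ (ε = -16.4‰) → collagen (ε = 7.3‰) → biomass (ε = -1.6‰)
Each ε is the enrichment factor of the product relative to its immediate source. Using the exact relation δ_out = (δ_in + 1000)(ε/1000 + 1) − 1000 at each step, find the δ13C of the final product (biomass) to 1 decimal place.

-42.1‰

step 1: δ = (-12.30 + 1000)·(-19.6/1000 + 1) − 1000 = -31.66‰
step 2: δ = (-31.66 + 1000)·(-16.4/1000 + 1) − 1000 = -47.54‰
step 3: δ = (-47.54 + 1000)·(7.3/1000 + 1) − 1000 = -40.59‰
step 4: δ = (-40.59 + 1000)·(-1.6/1000 + 1) − 1000 = -42.12‰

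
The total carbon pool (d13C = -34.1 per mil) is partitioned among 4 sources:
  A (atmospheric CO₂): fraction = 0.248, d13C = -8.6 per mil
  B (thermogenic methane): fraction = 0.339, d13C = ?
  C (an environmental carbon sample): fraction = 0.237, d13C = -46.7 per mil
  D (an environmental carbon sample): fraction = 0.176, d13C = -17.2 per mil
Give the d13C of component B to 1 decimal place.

-52.7 per mil

Isotope mass balance: δ_bulk = Σ fᵢ·δᵢ.
-34.1 = 0.248×(-8.6) + 0.339×δ_B + 0.237×(-46.7) + 0.176×(-17.2)
0.339·δ_B = -34.1 − (-16.228) = -17.872
δ_B = -17.872 / 0.339 = -52.72 per mil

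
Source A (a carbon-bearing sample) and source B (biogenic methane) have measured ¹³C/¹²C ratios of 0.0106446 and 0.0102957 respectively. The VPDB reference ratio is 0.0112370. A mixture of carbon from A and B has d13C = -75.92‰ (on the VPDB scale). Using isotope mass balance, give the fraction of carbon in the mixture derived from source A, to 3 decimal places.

0.253

δ_A = (0.0106446/0.0112370 − 1)×1000 = (0.947281 − 1)×1000 = -52.719‰
δ_B = (0.0102957/0.0112370 − 1)×1000 = (0.916232 − 1)×1000 = -83.768‰
f_A = (δ_mix − δ_B)/(δ_A − δ_B) = (-75.92 − (-83.768))/(-52.719 − (-83.768))
f_A = 7.848 / 31.049 = 0.2528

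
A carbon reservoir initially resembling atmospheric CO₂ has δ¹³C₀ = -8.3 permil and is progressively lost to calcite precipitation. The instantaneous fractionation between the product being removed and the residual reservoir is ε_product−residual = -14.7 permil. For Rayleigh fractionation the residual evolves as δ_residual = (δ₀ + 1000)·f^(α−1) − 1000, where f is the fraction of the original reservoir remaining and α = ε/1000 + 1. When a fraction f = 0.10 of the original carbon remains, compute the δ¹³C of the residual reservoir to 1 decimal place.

25.8 permil

Rayleigh residual: δ_res = (δ₀ + 1000)·f^(α−1) − 1000
α = ε/1000 + 1 = 0.98530, so α − 1 = -0.01470
f^(α−1) = 0.10^(-0.01470) = 1.034427
δ_res = (-8.3 + 1000) × 1.034427 − 1000 = 1025.842 − 1000 = 25.84 permil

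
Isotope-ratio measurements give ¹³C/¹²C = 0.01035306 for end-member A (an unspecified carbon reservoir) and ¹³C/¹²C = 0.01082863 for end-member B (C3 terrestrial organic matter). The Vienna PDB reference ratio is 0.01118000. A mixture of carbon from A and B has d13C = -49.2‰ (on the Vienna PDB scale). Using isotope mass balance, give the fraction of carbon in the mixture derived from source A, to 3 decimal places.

δ_A = (0.01035306/0.01118000 − 1)×1000 = (0.926034 − 1)×1000 = -73.966‰
δ_B = (0.01082863/0.01118000 − 1)×1000 = (0.968572 − 1)×1000 = -31.428‰
f_A = (δ_mix − δ_B)/(δ_A − δ_B) = (-49.2 − (-31.428))/(-73.966 − (-31.428))
f_A = -17.772 / -42.538 = 0.4178

0.418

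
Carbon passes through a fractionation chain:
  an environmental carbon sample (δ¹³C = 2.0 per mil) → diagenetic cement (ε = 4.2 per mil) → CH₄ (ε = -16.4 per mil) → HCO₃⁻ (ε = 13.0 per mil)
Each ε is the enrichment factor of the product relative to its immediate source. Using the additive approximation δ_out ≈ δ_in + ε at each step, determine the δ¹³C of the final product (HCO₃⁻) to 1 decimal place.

step 1: δ ≈ 2.0 + (4.2) = 6.2 per mil
step 2: δ ≈ 6.2 + (-16.4) = -10.2 per mil
step 3: δ ≈ -10.2 + (13.0) = 2.8 per mil

2.8 per mil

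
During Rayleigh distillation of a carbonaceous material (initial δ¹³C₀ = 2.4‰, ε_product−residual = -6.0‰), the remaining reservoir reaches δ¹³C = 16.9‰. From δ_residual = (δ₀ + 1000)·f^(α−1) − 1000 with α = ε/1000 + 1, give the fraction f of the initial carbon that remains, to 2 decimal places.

0.09

α − 1 = ε/1000 = -0.0060
(δ_res + 1000)/(δ₀ + 1000) = (16.9 + 1000)/(2.4 + 1000) = 1016.9/1002.4 = 1.014465
f = 1.014465^(1/-0.0060) = exp(ln(1.014465)/-0.0060) = exp(0.01436/-0.0060)
f = exp(-2.3936) = 0.0913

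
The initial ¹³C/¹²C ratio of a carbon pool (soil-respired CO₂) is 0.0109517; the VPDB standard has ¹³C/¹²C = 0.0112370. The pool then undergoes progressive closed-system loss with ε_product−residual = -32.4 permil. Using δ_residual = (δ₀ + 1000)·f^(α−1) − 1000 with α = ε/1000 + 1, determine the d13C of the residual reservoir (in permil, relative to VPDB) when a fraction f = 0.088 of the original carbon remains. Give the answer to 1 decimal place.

δ₀ = (0.0109517/0.0112370 − 1)×1000 = (0.974611 − 1)×1000 = -25.389 permil
α − 1 = ε/1000 = -0.0324
f^(α−1) = 0.088^(-0.0324) = 1.081929
δ_res = (-25.389 + 1000) × 1.081929 − 1000 = 1054.460 − 1000 = 54.46 permil

54.5 permil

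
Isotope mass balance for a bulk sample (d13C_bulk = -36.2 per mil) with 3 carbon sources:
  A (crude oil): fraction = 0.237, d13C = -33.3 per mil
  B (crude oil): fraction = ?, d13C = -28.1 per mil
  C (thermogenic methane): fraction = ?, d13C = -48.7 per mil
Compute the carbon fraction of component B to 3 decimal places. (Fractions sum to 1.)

0.430

Let f_B and f_C be the unknown fractions; fractions sum to 1 so f_B + f_C = 0.763.
Mass balance: Σ fᵢ·δᵢ = δ_bulk ⇒ f_B·(-28.1) + f_C·(-48.7) = -36.2 − (-7.892) = -28.308
Substitute f_C = 0.763 − f_B:
f_B·(-28.1 − -48.7) = -28.308 − 0.763×(-48.7) = 8.850
f_B = 8.850 / 20.6 = 0.4296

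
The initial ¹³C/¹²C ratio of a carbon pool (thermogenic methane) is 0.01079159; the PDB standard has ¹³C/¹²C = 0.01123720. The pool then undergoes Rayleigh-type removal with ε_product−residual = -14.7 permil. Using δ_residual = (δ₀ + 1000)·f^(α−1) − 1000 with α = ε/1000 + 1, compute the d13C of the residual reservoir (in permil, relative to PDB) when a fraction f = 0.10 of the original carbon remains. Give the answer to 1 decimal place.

-6.6 permil

δ₀ = (0.01079159/0.01123720 − 1)×1000 = (0.960345 − 1)×1000 = -39.655 permil
α − 1 = ε/1000 = -0.0147
f^(α−1) = 0.10^(-0.0147) = 1.034427
δ_res = (-39.655 + 1000) × 1.034427 − 1000 = 993.407 − 1000 = -6.59 permil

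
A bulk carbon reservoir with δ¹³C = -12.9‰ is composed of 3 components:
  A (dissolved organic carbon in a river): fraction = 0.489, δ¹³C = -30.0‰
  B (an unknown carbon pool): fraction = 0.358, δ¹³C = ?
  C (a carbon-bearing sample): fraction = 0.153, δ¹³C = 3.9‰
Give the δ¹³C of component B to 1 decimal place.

3.3‰

Isotope mass balance: δ_bulk = Σ fᵢ·δᵢ.
-12.9 = 0.489×(-30.0) + 0.358×δ_B + 0.153×(3.9)
0.358·δ_B = -12.9 − (-14.073) = 1.173
δ_B = 1.173 / 0.358 = 3.28‰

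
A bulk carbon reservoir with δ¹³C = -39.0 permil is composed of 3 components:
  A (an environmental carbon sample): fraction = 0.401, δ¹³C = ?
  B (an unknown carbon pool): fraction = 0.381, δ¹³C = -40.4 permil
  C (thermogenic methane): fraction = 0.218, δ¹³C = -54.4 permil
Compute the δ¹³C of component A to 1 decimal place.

Isotope mass balance: δ_bulk = Σ fᵢ·δᵢ.
-39.0 = 0.401×δ_A + 0.381×(-40.4) + 0.218×(-54.4)
0.401·δ_A = -39.0 − (-27.252) = -11.748
δ_A = -11.748 / 0.401 = -29.30 permil

-29.3 permil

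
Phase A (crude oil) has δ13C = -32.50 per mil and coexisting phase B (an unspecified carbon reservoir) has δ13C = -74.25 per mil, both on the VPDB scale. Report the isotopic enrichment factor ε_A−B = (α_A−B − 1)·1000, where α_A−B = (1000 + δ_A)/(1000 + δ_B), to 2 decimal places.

45.10 per mil

α_A−B = (1000 + -32.50) / (1000 + -74.25) = 967.50 / 925.75 = 1.045099
ε_A−B = (1.045099 − 1) × 1000 = 45.099 per mil
(The approximation ε ≈ δ_A − δ_B would give 41.75 per mil.)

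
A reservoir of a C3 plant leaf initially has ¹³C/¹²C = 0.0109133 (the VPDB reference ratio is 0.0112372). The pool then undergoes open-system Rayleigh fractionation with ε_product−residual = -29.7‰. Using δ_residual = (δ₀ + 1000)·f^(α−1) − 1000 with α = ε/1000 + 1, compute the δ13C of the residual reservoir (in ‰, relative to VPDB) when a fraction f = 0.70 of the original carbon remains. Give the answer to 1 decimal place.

-18.5‰

δ₀ = (0.0109133/0.0112372 − 1)×1000 = (0.971176 − 1)×1000 = -28.824‰
α − 1 = ε/1000 = -0.0297
f^(α−1) = 0.70^(-0.0297) = 1.010650
δ_res = (-28.824 + 1000) × 1.010650 − 1000 = 981.519 − 1000 = -18.48‰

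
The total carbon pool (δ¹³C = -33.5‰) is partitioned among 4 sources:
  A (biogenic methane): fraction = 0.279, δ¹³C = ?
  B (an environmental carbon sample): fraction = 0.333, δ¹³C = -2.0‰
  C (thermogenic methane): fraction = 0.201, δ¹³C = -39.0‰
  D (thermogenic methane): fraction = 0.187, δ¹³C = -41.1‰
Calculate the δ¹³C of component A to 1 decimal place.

Isotope mass balance: δ_bulk = Σ fᵢ·δᵢ.
-33.5 = 0.279×δ_A + 0.333×(-2.0) + 0.201×(-39.0) + 0.187×(-41.1)
0.279·δ_A = -33.5 − (-16.191) = -17.309
δ_A = -17.309 / 0.279 = -62.04‰

-62.0‰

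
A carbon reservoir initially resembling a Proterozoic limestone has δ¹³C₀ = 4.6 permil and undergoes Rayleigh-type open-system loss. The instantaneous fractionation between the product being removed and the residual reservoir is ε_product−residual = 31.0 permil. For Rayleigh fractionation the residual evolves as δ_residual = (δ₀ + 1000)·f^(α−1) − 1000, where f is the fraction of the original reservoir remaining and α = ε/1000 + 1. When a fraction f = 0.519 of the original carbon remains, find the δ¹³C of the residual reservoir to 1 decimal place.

-15.6 permil

Rayleigh residual: δ_res = (δ₀ + 1000)·f^(α−1) − 1000
α = ε/1000 + 1 = 1.03100, so α − 1 = 0.03100
f^(α−1) = 0.519^(0.03100) = 0.979874
δ_res = (4.6 + 1000) × 0.979874 − 1000 = 984.381 − 1000 = -15.62 permil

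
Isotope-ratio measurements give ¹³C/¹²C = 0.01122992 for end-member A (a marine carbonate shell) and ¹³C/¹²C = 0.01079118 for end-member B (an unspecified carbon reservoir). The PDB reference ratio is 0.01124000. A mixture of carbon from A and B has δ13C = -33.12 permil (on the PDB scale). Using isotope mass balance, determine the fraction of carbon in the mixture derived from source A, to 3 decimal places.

δ_A = (0.01122992/0.01124000 − 1)×1000 = (0.999103 − 1)×1000 = -0.897 permil
δ_B = (0.01079118/0.01124000 − 1)×1000 = (0.960069 − 1)×1000 = -39.931 permil
f_A = (δ_mix − δ_B)/(δ_A − δ_B) = (-33.12 − (-39.931))/(-0.897 − (-39.931))
f_A = 6.811 / 39.034 = 0.1745

0.174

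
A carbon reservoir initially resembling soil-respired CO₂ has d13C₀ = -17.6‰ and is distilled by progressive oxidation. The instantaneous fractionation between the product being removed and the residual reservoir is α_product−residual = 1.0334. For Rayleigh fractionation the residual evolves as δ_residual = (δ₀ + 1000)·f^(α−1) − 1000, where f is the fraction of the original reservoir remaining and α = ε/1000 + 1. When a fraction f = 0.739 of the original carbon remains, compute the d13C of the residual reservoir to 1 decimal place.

-27.5‰

Rayleigh residual: δ_res = (δ₀ + 1000)·f^(α−1) − 1000
α − 1 = 0.03340
f^(α−1) = 0.739^(0.03340) = 0.989949
δ_res = (-17.6 + 1000) × 0.989949 − 1000 = 972.526 − 1000 = -27.47‰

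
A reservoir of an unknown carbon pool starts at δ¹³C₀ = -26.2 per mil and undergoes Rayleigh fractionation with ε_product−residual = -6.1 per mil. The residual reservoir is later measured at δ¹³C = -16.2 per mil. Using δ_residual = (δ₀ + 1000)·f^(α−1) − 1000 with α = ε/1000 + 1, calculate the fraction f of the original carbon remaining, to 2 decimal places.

0.19

α − 1 = ε/1000 = -0.0061
(δ_res + 1000)/(δ₀ + 1000) = (-16.2 + 1000)/(-26.2 + 1000) = 983.8/973.8 = 1.010269
f = 1.010269^(1/-0.0061) = exp(ln(1.010269)/-0.0061) = exp(0.01022/-0.0061)
f = exp(-1.6749) = 0.1873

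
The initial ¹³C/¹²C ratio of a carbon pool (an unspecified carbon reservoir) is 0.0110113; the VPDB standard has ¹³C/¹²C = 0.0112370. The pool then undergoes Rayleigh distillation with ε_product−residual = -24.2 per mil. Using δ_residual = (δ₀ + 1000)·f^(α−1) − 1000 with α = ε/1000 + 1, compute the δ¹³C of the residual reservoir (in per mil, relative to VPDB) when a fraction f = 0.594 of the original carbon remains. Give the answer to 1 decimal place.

δ₀ = (0.0110113/0.0112370 − 1)×1000 = (0.979915 − 1)×1000 = -20.085 per mil
α − 1 = ε/1000 = -0.0242
f^(α−1) = 0.594^(-0.0242) = 1.012685
δ_res = (-20.085 + 1000) × 1.012685 − 1000 = 992.345 − 1000 = -7.66 per mil

-7.7 per mil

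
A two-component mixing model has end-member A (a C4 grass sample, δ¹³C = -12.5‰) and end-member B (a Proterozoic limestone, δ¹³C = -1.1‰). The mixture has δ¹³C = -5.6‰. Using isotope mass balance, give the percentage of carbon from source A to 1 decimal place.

39.5%

δ_mix = f_A·δ_A + (1 − f_A)·δ_B  ⇒  f_A = (δ_mix − δ_B)/(δ_A − δ_B)
f_A = (-5.6 − (-1.1)) / (-12.5 − (-1.1))
f_A = -4.5 / -11.4 = 0.3947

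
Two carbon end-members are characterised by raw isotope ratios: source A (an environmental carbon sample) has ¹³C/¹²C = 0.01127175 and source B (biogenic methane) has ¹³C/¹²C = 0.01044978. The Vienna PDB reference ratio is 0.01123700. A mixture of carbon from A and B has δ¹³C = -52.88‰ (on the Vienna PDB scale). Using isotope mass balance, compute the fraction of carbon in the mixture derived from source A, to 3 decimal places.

δ_A = (0.01127175/0.01123700 − 1)×1000 = (1.003092 − 1)×1000 = 3.092‰
δ_B = (0.01044978/0.01123700 − 1)×1000 = (0.929944 − 1)×1000 = -70.056‰
f_A = (δ_mix − δ_B)/(δ_A − δ_B) = (-52.88 − (-70.056))/(3.092 − (-70.056))
f_A = 17.176 / 73.149 = 0.2348

0.235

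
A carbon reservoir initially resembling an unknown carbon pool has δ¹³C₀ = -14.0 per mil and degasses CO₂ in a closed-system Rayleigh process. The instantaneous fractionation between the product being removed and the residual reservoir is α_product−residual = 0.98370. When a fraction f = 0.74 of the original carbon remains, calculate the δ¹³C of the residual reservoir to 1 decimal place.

-9.1 per mil

Rayleigh residual: δ_res = (δ₀ + 1000)·f^(α−1) − 1000
α − 1 = -0.01630
f^(α−1) = 0.74^(-0.01630) = 1.004920
δ_res = (-14.0 + 1000) × 1.004920 − 1000 = 990.851 − 1000 = -9.15 per mil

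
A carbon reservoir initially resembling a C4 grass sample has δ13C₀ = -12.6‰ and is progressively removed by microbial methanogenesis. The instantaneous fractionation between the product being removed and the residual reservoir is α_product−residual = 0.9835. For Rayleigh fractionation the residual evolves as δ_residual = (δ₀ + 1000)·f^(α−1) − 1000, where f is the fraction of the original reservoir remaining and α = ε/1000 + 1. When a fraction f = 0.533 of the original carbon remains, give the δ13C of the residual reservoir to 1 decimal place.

-2.3‰

Rayleigh residual: δ_res = (δ₀ + 1000)·f^(α−1) − 1000
α − 1 = -0.01650
f^(α−1) = 0.533^(-0.01650) = 1.010436
δ_res = (-12.6 + 1000) × 1.010436 − 1000 = 997.705 − 1000 = -2.30‰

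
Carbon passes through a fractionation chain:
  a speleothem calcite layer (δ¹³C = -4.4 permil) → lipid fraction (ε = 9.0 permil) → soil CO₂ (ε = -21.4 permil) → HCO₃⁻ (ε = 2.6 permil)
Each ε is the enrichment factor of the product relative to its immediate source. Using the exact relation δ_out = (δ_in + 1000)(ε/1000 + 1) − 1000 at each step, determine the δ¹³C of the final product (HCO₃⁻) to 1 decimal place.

-14.4 permil

step 1: δ = (-4.40 + 1000)·(9.0/1000 + 1) − 1000 = 4.56 permil
step 2: δ = (4.56 + 1000)·(-21.4/1000 + 1) − 1000 = -16.94 permil
step 3: δ = (-16.94 + 1000)·(2.6/1000 + 1) − 1000 = -14.38 permil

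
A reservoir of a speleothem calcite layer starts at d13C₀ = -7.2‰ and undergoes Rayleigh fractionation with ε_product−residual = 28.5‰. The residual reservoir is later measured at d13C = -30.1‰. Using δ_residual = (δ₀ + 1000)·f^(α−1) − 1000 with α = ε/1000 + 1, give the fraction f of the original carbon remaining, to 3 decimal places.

α − 1 = ε/1000 = 0.0285
(δ_res + 1000)/(δ₀ + 1000) = (-30.1 + 1000)/(-7.2 + 1000) = 969.9/992.8 = 0.976934
f = 0.976934^(1/0.0285) = exp(ln(0.976934)/0.0285) = exp(-0.02334/0.0285)
f = exp(-0.8188) = 0.4410

0.441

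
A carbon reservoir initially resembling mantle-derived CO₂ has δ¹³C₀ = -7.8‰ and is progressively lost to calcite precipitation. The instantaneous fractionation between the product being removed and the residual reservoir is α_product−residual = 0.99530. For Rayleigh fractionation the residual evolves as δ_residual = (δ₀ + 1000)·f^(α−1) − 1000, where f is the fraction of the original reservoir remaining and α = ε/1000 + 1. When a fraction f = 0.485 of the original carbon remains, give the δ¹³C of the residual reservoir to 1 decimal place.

Rayleigh residual: δ_res = (δ₀ + 1000)·f^(α−1) − 1000
α − 1 = -0.00470
f^(α−1) = 0.485^(-0.00470) = 1.003407
δ_res = (-7.8 + 1000) × 1.003407 − 1000 = 995.580 − 1000 = -4.42‰

-4.4‰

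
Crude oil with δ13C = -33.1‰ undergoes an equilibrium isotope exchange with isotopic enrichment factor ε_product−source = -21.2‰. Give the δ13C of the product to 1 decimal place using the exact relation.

Exactly, δ_product = (δ_source + 1000)·(ε/1000 + 1) − 1000.
δ_product = (-33.1 + 1000) × (-21.2/1000 + 1) − 1000
δ_product = -53.60‰

-53.6‰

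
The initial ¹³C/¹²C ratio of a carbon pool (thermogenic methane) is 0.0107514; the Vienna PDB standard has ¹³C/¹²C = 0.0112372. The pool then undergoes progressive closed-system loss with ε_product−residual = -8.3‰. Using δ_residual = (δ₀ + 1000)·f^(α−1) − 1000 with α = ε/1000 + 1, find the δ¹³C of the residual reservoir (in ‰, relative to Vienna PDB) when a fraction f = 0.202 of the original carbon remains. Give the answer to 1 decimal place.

δ₀ = (0.0107514/0.0112372 − 1)×1000 = (0.956769 − 1)×1000 = -43.231‰
α − 1 = ε/1000 = -0.0083
f^(α−1) = 0.202^(-0.0083) = 1.013364
δ_res = (-43.231 + 1000) × 1.013364 − 1000 = 969.555 − 1000 = -30.44‰

-30.4‰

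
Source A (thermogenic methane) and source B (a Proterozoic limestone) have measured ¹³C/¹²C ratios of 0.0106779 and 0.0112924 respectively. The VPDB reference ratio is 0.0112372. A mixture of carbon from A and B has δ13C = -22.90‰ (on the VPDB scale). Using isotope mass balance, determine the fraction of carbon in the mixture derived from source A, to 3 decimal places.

δ_A = (0.0106779/0.0112372 − 1)×1000 = (0.950228 − 1)×1000 = -49.772‰
δ_B = (0.0112924/0.0112372 − 1)×1000 = (1.004912 − 1)×1000 = 4.912‰
f_A = (δ_mix − δ_B)/(δ_A − δ_B) = (-22.90 − (4.912))/(-49.772 − (4.912))
f_A = -27.812 / -54.684 = 0.5086

0.509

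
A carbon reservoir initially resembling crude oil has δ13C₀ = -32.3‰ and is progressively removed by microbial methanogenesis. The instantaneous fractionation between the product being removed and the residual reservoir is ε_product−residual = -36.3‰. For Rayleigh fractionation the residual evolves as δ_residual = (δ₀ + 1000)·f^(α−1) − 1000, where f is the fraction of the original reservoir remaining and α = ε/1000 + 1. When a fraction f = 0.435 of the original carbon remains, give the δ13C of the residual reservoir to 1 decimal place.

-2.6‰

Rayleigh residual: δ_res = (δ₀ + 1000)·f^(α−1) − 1000
α = ε/1000 + 1 = 0.96370, so α − 1 = -0.03630
f^(α−1) = 0.435^(-0.03630) = 1.030678
δ_res = (-32.3 + 1000) × 1.030678 − 1000 = 997.387 − 1000 = -2.61‰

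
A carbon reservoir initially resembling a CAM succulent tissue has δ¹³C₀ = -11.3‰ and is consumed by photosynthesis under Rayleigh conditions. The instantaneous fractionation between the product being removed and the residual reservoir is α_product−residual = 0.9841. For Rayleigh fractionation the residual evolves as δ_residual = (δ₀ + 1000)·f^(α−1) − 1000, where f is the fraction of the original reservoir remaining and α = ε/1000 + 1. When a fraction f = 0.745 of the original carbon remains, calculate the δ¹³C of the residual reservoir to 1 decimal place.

-6.7‰

Rayleigh residual: δ_res = (δ₀ + 1000)·f^(α−1) − 1000
α − 1 = -0.01590
f^(α−1) = 0.745^(-0.01590) = 1.004691
δ_res = (-11.3 + 1000) × 1.004691 − 1000 = 993.338 − 1000 = -6.66‰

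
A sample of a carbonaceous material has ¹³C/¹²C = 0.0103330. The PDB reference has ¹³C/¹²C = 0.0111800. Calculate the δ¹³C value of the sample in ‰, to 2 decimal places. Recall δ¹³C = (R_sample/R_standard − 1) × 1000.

δ¹³C = (R_sample / R_standard − 1) × 1000
R_sample / R_standard = 0.0103330 / 0.0111800 = 0.924240
δ¹³C = (0.924240 − 1) × 1000 = -75.760‰

-75.76‰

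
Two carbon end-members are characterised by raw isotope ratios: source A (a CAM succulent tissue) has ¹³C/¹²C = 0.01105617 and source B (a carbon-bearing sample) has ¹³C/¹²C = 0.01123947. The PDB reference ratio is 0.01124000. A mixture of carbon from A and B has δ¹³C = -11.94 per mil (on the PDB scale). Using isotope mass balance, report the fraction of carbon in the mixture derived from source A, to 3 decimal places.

δ_A = (0.01105617/0.01124000 − 1)×1000 = (0.983645 − 1)×1000 = -16.355 per mil
δ_B = (0.01123947/0.01124000 − 1)×1000 = (0.999953 − 1)×1000 = -0.047 per mil
f_A = (δ_mix − δ_B)/(δ_A − δ_B) = (-11.94 − (-0.047))/(-16.355 − (-0.047))
f_A = -11.893 / -16.308 = 0.7293

0.729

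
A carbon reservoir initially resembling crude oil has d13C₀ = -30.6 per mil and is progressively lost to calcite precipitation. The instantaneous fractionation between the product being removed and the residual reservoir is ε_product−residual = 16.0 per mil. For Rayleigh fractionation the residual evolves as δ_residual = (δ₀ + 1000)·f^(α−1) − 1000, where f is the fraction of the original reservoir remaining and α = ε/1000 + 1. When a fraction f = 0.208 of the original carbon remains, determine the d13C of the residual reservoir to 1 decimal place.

Rayleigh residual: δ_res = (δ₀ + 1000)·f^(α−1) − 1000
α = ε/1000 + 1 = 1.01600, so α − 1 = 0.01600
f^(α−1) = 0.208^(0.01600) = 0.975189
δ_res = (-30.6 + 1000) × 0.975189 − 1000 = 945.349 − 1000 = -54.65 per mil

-54.7 per mil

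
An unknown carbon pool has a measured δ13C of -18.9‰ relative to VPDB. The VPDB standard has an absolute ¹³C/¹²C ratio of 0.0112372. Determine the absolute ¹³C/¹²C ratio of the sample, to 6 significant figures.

0.0110248

R_sample = R_standard × (δ13C/1000 + 1)
R_sample = 0.0112372 × (-18.9/1000 + 1) = 0.0112372 × 0.981100
R_sample = 0.0110248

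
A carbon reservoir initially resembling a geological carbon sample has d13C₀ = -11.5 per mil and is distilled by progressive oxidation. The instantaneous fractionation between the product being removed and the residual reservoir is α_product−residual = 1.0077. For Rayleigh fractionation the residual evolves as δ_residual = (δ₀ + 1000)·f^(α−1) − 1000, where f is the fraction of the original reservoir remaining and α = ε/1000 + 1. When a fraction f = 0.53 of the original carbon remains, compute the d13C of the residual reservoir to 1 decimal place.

-16.3 per mil

Rayleigh residual: δ_res = (δ₀ + 1000)·f^(α−1) − 1000
α − 1 = 0.00770
f^(α−1) = 0.53^(0.00770) = 0.995123
δ_res = (-11.5 + 1000) × 0.995123 − 1000 = 983.679 − 1000 = -16.32 per mil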